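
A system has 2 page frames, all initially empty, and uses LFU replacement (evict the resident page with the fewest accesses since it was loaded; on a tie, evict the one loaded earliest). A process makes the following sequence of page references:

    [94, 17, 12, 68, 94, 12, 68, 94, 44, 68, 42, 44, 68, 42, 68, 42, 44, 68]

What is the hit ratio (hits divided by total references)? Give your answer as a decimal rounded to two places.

94 -> fault, frames {94}
17 -> fault, frames {94,17}
12 -> fault, evict 94, frames {17,12}
68 -> fault, evict 17, frames {12,68}
94 -> fault, evict 12, frames {68,94}
12 -> fault, evict 68, frames {94,12}
68 -> fault, evict 94, frames {12,68}
94 -> fault, evict 12, frames {68,94}
44 -> fault, evict 68, frames {94,44}
68 -> fault, evict 94, frames {44,68}
42 -> fault, evict 44, frames {68,42}
44 -> fault, evict 68, frames {42,44}
68 -> fault, evict 42, frames {44,68}
42 -> fault, evict 44, frames {68,42}
68 -> hit
42 -> hit
44 -> fault, evict 68, frames {42,44}
68 -> fault, evict 44, frames {42,68}
Hits: 2 of 18 references → 2/18 = 0.1111.

0.11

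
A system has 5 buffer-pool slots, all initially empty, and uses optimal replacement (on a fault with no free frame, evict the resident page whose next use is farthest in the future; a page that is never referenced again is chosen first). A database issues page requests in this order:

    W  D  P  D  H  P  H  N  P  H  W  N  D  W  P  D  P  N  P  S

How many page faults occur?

W: fault, frames [W]
D: fault, frames [W, D]
P: fault, frames [W, D, P]
D: hit
H: fault, frames [W, D, P, H]
P: hit
H: hit
N: fault, frames [W, D, P, H, N]
P: hit
H: hit
W: hit
N: hit
D: hit
W: hit
P: hit
D: hit
P: hit
N: hit
P: hit
S: fault, evict N, frames [W, D, P, H, S]
Page faults: 6.

6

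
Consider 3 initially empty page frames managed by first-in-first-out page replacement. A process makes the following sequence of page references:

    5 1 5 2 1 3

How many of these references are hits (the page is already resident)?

5: fault, frames [5]
1: fault, frames [5, 1]
5: hit
2: fault, frames [5, 1, 2]
1: hit
3: fault, evict 5, frames [1, 2, 3]
Hits: 2.

2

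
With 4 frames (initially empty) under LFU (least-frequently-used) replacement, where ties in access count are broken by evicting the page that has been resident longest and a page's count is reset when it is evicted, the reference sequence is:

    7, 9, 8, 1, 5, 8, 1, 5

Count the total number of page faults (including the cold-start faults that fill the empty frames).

5

7 -> fault, frames (7)
9 -> fault, frames (7 9)
8 -> fault, frames (7 9 8)
1 -> fault, frames (7 9 8 1)
5 -> fault, evict 7, frames (9 8 1 5)
8 -> hit
1 -> hit
5 -> hit
Page faults: 5.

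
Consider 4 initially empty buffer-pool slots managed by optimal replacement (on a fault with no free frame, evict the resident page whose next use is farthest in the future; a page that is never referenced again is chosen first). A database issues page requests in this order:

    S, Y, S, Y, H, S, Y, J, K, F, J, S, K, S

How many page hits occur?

S -> fault, frames {S}
Y -> fault, frames {S,Y}
S -> hit
Y -> hit
H -> fault, frames {S,Y,H}
S -> hit
Y -> hit
J -> fault, frames {S,Y,H,J}
K -> fault, evict H, frames {S,Y,J,K}
F -> fault, evict Y, frames {S,J,K,F}
J -> hit
S -> hit
K -> hit
S -> hit
Hits: 8.

8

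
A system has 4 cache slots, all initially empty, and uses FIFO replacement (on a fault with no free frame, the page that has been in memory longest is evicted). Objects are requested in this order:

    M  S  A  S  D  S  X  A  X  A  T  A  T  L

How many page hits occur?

7

M → miss, frames {M}
S → miss, frames {M,S}
A → miss, frames {M,S,A}
S → hit
D → miss, frames {M,S,A,D}
S → hit
X → miss, evict M, frames {S,A,D,X}
A → hit
X → hit
A → hit
T → miss, evict S, frames {A,D,X,T}
A → hit
T → hit
L → miss, evict A, frames {D,X,T,L}
Hits: 7.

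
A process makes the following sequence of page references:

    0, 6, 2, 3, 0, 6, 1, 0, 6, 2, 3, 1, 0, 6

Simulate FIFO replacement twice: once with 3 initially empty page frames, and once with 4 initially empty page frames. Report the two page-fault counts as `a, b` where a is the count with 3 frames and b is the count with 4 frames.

3 frames: F F F F F F F . . F F . F F → 11 faults.
4 frames: F F F F . . F F F F F F F F → 12 faults.
12 > 11: adding a frame increased faults — Belady's anomaly.

11, 12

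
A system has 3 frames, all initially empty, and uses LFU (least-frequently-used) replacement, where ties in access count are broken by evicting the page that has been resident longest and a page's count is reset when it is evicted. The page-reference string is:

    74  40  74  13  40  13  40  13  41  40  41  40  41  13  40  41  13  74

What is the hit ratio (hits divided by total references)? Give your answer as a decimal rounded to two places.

0.72

74: miss, frames {74}
40: miss, frames {74,40}
74: hit
13: miss, frames {74,40,13}
40: hit
13: hit
40: hit
13: hit
41: miss, evict 74, frames {40,13,41}
40: hit
41: hit
40: hit
41: hit
13: hit
40: hit
41: hit
13: hit
74: miss, evict 41, frames {40,13,74}
Hits: 13 of 18 references → 13/18 = 0.7222.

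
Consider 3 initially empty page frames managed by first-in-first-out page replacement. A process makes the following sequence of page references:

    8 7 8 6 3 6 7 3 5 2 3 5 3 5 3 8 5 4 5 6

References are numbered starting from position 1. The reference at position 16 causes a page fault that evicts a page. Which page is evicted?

3

pos 1: 8: fault, frames [8]
pos 2: 7: fault, frames [8, 7]
pos 3: 8: hit
pos 4: 6: fault, frames [8, 7, 6]
pos 5: 3: fault, evict 8, frames [7, 6, 3]
pos 6: 6: hit
pos 7: 7: hit
pos 8: 3: hit
pos 9: 5: fault, evict 7, frames [6, 3, 5]
pos 10: 2: fault, evict 6, frames [3, 5, 2]
pos 11: 3: hit
pos 12: 5: hit
pos 13: 3: hit
pos 14: 5: hit
pos 15: 3: hit
pos 16: 8: fault, evict 3, frames [5, 2, 8]
At position 16, page 3 is evicted.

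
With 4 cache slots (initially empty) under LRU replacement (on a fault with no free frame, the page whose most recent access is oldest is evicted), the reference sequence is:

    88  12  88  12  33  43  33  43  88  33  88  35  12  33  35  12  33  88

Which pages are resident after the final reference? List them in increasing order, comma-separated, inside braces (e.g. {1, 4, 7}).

{12, 33, 35, 88}

88 -> miss, frames (88)
12 -> miss, frames (88 12)
88 -> hit
12 -> hit
33 -> miss, frames (88 12 33)
43 -> miss, frames (88 12 33 43)
33 -> hit
43 -> hit
88 -> hit
33 -> hit
88 -> hit
35 -> miss, evict 12, frames (43 33 88 35)
12 -> miss, evict 43, frames (33 88 35 12)
33 -> hit
35 -> hit
12 -> hit
33 -> hit
88 -> hit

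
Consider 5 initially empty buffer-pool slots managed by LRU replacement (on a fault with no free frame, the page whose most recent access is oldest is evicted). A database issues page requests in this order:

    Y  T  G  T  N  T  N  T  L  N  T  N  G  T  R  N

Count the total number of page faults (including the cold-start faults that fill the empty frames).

6

Y -> miss, frames {Y}
T -> miss, frames {Y,T}
G -> miss, frames {Y,T,G}
T -> hit
N -> miss, frames {Y,G,T,N}
T -> hit
N -> hit
T -> hit
L -> miss, frames {Y,G,N,T,L}
N -> hit
T -> hit
N -> hit
G -> hit
T -> hit
R -> miss, evict Y, frames {L,N,G,T,R}
N -> hit
Page faults: 6.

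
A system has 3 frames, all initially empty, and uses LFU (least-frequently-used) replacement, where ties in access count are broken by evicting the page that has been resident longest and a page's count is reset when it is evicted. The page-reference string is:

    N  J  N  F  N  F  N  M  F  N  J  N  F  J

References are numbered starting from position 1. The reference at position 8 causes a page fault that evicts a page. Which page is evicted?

J

pos 1: N -> fault, frames [N]
pos 2: J -> fault, frames [N, J]
pos 3: N -> hit
pos 4: F -> fault, frames [N, J, F]
pos 5: N -> hit
pos 6: F -> hit
pos 7: N -> hit
pos 8: M -> fault, evict J, frames [N, F, M]
At position 8, page J is evicted.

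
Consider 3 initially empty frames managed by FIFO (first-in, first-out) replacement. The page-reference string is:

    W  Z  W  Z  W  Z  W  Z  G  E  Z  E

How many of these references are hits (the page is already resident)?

W: fault, frames {W}
Z: fault, frames {W,Z}
W: hit
Z: hit
W: hit
Z: hit
W: hit
Z: hit
G: fault, frames {W,Z,G}
E: fault, evict W, frames {Z,G,E}
Z: hit
E: hit
Hits: 8.

8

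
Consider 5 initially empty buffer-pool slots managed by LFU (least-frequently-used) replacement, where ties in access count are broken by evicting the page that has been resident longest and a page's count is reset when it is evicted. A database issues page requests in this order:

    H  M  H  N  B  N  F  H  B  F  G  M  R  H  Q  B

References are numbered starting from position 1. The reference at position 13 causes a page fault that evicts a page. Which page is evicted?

pos 1: H: miss, frames (H)
pos 2: M: miss, frames (H M)
pos 3: H: hit
pos 4: N: miss, frames (H M N)
pos 5: B: miss, frames (H M N B)
pos 6: N: hit
pos 7: F: miss, frames (H M N B F)
pos 8: H: hit
pos 9: B: hit
pos 10: F: hit
pos 11: G: miss, evict M, frames (H N B F G)
pos 12: M: miss, evict G, frames (H N B F M)
pos 13: R: miss, evict M, frames (H N B F R)
At position 13, page M is evicted.

M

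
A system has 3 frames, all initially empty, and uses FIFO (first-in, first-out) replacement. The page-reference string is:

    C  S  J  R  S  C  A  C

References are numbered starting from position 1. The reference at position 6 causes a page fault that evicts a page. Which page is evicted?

pos 1: C → miss, frames (C)
pos 2: S → miss, frames (C S)
pos 3: J → miss, frames (C S J)
pos 4: R → miss, evict C, frames (S J R)
pos 5: S → hit
pos 6: C → miss, evict S, frames (J R C)
At position 6, page S is evicted.

S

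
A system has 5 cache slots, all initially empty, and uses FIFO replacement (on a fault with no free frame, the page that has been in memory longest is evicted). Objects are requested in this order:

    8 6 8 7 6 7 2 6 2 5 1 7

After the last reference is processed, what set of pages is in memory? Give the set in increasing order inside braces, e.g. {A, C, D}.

8 -> fault, frames [8]
6 -> fault, frames [8, 6]
8 -> hit
7 -> fault, frames [8, 6, 7]
6 -> hit
7 -> hit
2 -> fault, frames [8, 6, 7, 2]
6 -> hit
2 -> hit
5 -> fault, frames [8, 6, 7, 2, 5]
1 -> fault, evict 8, frames [6, 7, 2, 5, 1]
7 -> hit

{1, 2, 5, 6, 7}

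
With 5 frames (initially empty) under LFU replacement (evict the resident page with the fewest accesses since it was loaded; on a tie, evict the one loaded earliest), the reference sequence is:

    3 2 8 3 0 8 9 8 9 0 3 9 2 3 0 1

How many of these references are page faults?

3: miss, frames [3]
2: miss, frames [3, 2]
8: miss, frames [3, 2, 8]
3: hit
0: miss, frames [3, 2, 8, 0]
8: hit
9: miss, frames [3, 2, 8, 0, 9]
8: hit
9: hit
0: hit
3: hit
9: hit
2: hit
3: hit
0: hit
1: miss, evict 2, frames [3, 8, 0, 9, 1]
Page faults: 6.

6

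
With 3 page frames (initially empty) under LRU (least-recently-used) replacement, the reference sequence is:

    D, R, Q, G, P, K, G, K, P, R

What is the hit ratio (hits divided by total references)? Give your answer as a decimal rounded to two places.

D → miss, frames [D]
R → miss, frames [D, R]
Q → miss, frames [D, R, Q]
G → miss, evict D, frames [R, Q, G]
P → miss, evict R, frames [Q, G, P]
K → miss, evict Q, frames [G, P, K]
G → hit
K → hit
P → hit
R → miss, evict G, frames [K, P, R]
Hits: 3 of 10 references → 3/10 = 0.3000.

0.30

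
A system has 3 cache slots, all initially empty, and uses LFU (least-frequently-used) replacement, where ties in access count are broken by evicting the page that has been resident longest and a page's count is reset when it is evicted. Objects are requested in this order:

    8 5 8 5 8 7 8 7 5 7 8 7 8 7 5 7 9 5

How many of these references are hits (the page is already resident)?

8 → miss, frames (8)
5 → miss, frames (8 5)
8 → hit
5 → hit
8 → hit
7 → miss, frames (8 5 7)
8 → hit
7 → hit
5 → hit
7 → hit
8 → hit
7 → hit
8 → hit
7 → hit
5 → hit
7 → hit
9 → miss, evict 5, frames (8 7 9)
5 → miss, evict 9, frames (8 7 5)
Hits: 13.

13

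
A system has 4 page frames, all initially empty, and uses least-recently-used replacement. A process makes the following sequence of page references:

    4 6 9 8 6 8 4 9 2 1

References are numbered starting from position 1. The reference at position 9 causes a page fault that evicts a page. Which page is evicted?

6

pos 1: 4 -> miss, frames (4)
pos 2: 6 -> miss, frames (4 6)
pos 3: 9 -> miss, frames (4 6 9)
pos 4: 8 -> miss, frames (4 6 9 8)
pos 5: 6 -> hit
pos 6: 8 -> hit
pos 7: 4 -> hit
pos 8: 9 -> hit
pos 9: 2 -> miss, evict 6, frames (8 4 9 2)
At position 9, page 6 is evicted.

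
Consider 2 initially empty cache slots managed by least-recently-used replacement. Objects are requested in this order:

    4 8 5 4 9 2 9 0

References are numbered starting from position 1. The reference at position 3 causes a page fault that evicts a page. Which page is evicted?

pos 1: 4 → miss, frames {4}
pos 2: 8 → miss, frames {4,8}
pos 3: 5 → miss, evict 4, frames {8,5}
At position 3, page 4 is evicted.

4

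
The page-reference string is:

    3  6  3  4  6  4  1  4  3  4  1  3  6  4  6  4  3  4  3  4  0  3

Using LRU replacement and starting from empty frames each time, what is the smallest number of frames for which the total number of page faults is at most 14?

f=1: 22 faults
f=2: 13 faults
f=3: 8 faults
f=4: 5 faults
f=5: 5 faults
Smallest f with faults ≤ 14 is 2.

2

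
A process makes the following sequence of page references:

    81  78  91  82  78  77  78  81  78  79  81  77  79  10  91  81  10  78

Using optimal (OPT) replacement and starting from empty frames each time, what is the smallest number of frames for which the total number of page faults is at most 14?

f=1: 18 faults
f=2: 12 faults
f=3: 9 faults
f=4: 8 faults
f=5: 7 faults
f=6: 7 faults
f=7: 7 faults
Smallest f with faults ≤ 14 is 2.

2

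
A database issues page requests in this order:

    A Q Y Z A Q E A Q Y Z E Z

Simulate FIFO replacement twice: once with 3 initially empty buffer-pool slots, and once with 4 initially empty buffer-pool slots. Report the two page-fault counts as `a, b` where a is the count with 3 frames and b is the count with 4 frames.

3 frames: F F F F F F F . . F F . . → 9 faults.
4 frames: F F F F . . F F F F F F . → 10 faults.
10 > 9: adding a frame increased faults — Belady's anomaly.

9, 10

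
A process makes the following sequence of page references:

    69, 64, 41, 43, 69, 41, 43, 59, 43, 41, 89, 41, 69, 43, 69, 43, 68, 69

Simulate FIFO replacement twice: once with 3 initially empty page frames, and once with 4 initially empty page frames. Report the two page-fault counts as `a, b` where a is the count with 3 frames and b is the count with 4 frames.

11, 8

3 frames: F F F F F . . F . F F . F F . . F . → 11 faults.
4 frames: F F F F . . . F . . F . F . . . F . → 8 faults.
8 < 11: adding a frame reduced faults, as is typical.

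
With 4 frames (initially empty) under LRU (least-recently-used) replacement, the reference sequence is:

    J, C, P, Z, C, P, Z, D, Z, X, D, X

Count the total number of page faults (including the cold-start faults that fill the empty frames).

6

J → fault, frames [J]
C → fault, frames [J, C]
P → fault, frames [J, C, P]
Z → fault, frames [J, C, P, Z]
C → hit
P → hit
Z → hit
D → fault, evict J, frames [C, P, Z, D]
Z → hit
X → fault, evict C, frames [P, D, Z, X]
D → hit
X → hit
Page faults: 6.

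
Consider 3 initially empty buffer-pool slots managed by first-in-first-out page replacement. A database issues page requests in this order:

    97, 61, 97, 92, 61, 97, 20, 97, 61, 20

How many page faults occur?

97 -> miss, frames [97]
61 -> miss, frames [97, 61]
97 -> hit
92 -> miss, frames [97, 61, 92]
61 -> hit
97 -> hit
20 -> miss, evict 97, frames [61, 92, 20]
97 -> miss, evict 61, frames [92, 20, 97]
61 -> miss, evict 92, frames [20, 97, 61]
20 -> hit
Page faults: 6.

6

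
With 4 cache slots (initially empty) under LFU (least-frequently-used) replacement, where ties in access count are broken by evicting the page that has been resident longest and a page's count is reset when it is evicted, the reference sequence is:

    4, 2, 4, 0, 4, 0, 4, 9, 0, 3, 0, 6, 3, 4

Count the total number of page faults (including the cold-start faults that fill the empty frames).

4 -> fault, frames [4]
2 -> fault, frames [4, 2]
4 -> hit
0 -> fault, frames [4, 2, 0]
4 -> hit
0 -> hit
4 -> hit
9 -> fault, frames [4, 2, 0, 9]
0 -> hit
3 -> fault, evict 2, frames [4, 0, 9, 3]
0 -> hit
6 -> fault, evict 9, frames [4, 0, 3, 6]
3 -> hit
4 -> hit
Page faults: 6.

6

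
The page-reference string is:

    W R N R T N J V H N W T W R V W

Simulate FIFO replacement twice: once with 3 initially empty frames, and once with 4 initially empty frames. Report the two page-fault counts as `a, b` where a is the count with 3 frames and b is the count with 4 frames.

13, 12

3 frames: F F F . F . F F F F F F . F F F → 13 faults.
4 frames: F F F . F . F F F F F F . F F . → 12 faults.
12 < 13: adding a frame reduced faults, as is typical.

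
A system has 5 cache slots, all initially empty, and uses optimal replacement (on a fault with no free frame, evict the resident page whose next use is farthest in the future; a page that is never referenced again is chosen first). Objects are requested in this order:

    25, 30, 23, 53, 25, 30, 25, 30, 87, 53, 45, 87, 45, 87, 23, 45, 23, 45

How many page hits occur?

12

25 -> fault, frames {25}
30 -> fault, frames {25,30}
23 -> fault, frames {25,30,23}
53 -> fault, frames {25,30,23,53}
25 -> hit
30 -> hit
25 -> hit
30 -> hit
87 -> fault, frames {25,30,23,53,87}
53 -> hit
45 -> fault, evict 53, frames {25,30,23,87,45}
87 -> hit
45 -> hit
87 -> hit
23 -> hit
45 -> hit
23 -> hit
45 -> hit
Hits: 12.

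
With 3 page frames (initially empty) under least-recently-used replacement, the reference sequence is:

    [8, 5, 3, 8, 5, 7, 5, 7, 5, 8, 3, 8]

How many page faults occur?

5

8 -> fault, frames {8}
5 -> fault, frames {8,5}
3 -> fault, frames {8,5,3}
8 -> hit
5 -> hit
7 -> fault, evict 3, frames {8,5,7}
5 -> hit
7 -> hit
5 -> hit
8 -> hit
3 -> fault, evict 7, frames {5,8,3}
8 -> hit
Page faults: 5.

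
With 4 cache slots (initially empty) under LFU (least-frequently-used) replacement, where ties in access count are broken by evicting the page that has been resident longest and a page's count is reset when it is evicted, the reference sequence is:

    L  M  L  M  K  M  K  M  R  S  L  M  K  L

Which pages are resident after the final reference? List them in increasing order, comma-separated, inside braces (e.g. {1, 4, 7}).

{K, L, M, S}

L → fault, frames {L}
M → fault, frames {L,M}
L → hit
M → hit
K → fault, frames {L,M,K}
M → hit
K → hit
M → hit
R → fault, frames {L,M,K,R}
S → fault, evict R, frames {L,M,K,S}
L → hit
M → hit
K → hit
L → hit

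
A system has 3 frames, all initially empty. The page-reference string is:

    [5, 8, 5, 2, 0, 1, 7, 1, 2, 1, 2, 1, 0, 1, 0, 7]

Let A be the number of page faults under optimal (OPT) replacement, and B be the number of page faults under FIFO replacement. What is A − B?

-3

Under OPT: F F . F F F F . . . . . F . . . → 7 faults.
Under FIFO: F F . F F F F . F . . . F F . F → 10 faults.
A − B = 7 − 10 = -3.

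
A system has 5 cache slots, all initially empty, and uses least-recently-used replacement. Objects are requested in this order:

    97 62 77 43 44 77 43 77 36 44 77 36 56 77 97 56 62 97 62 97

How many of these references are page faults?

9

97 -> fault, frames [97]
62 -> fault, frames [97, 62]
77 -> fault, frames [97, 62, 77]
43 -> fault, frames [97, 62, 77, 43]
44 -> fault, frames [97, 62, 77, 43, 44]
77 -> hit
43 -> hit
77 -> hit
36 -> fault, evict 97, frames [62, 44, 43, 77, 36]
44 -> hit
77 -> hit
36 -> hit
56 -> fault, evict 62, frames [43, 44, 77, 36, 56]
77 -> hit
97 -> fault, evict 43, frames [44, 36, 56, 77, 97]
56 -> hit
62 -> fault, evict 44, frames [36, 77, 97, 56, 62]
97 -> hit
62 -> hit
97 -> hit
Page faults: 9.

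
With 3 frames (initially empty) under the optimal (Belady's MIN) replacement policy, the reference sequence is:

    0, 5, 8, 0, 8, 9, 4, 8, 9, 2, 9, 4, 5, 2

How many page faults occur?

0 → miss, frames [0]
5 → miss, frames [0, 5]
8 → miss, frames [0, 5, 8]
0 → hit
8 → hit
9 → miss, evict 0, frames [5, 8, 9]
4 → miss, evict 5, frames [8, 9, 4]
8 → hit
9 → hit
2 → miss, evict 8, frames [9, 4, 2]
9 → hit
4 → hit
5 → miss, evict 4, frames [9, 2, 5]
2 → hit
Page faults: 7.

7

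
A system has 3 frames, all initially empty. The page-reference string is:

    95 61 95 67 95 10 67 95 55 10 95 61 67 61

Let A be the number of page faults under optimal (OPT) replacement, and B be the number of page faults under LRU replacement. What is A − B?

Under OPT: F F . F . F . . F . . F F . → 7 faults.
Under LRU: F F . F . F . . F F . F F . → 8 faults.
A − B = 7 − 8 = -1.

-1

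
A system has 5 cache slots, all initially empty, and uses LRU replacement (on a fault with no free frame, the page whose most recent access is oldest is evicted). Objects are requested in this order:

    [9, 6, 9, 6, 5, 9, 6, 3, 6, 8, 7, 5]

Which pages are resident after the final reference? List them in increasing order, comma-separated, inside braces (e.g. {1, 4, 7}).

9 -> fault, frames {9}
6 -> fault, frames {9,6}
9 -> hit
6 -> hit
5 -> fault, frames {9,6,5}
9 -> hit
6 -> hit
3 -> fault, frames {5,9,6,3}
6 -> hit
8 -> fault, frames {5,9,3,6,8}
7 -> fault, evict 5, frames {9,3,6,8,7}
5 -> fault, evict 9, frames {3,6,8,7,5}

{3, 5, 6, 7, 8}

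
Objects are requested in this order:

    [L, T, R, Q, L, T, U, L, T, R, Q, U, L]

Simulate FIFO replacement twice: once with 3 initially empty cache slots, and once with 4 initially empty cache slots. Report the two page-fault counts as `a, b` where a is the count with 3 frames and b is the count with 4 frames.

10, 11

3 frames: F F F F F F F . . F F . F → 10 faults.
4 frames: F F F F . . F F F F F F F → 11 faults.
11 > 10: adding a frame increased faults — Belady's anomaly.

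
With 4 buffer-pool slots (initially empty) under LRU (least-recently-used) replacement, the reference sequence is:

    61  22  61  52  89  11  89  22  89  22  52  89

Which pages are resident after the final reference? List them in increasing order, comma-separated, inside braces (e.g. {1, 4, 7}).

{11, 22, 52, 89}

61 → miss, frames (61)
22 → miss, frames (61 22)
61 → hit
52 → miss, frames (22 61 52)
89 → miss, frames (22 61 52 89)
11 → miss, evict 22, frames (61 52 89 11)
89 → hit
22 → miss, evict 61, frames (52 11 89 22)
89 → hit
22 → hit
52 → hit
89 → hit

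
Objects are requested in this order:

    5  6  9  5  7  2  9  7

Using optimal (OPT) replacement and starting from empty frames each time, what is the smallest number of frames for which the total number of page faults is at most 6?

f=1: 8 faults
f=2: 6 faults
f=3: 5 faults
f=4: 5 faults
f=5: 5 faults
Smallest f with faults ≤ 6 is 2.

2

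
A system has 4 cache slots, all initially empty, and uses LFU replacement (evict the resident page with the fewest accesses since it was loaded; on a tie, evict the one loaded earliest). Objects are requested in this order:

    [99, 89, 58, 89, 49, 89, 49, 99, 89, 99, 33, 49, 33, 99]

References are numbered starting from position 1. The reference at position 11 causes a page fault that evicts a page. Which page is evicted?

58

pos 1: 99: fault, frames (99)
pos 2: 89: fault, frames (99 89)
pos 3: 58: fault, frames (99 89 58)
pos 4: 89: hit
pos 5: 49: fault, frames (99 89 58 49)
pos 6: 89: hit
pos 7: 49: hit
pos 8: 99: hit
pos 9: 89: hit
pos 10: 99: hit
pos 11: 33: fault, evict 58, frames (99 89 49 33)
At position 11, page 58 is evicted.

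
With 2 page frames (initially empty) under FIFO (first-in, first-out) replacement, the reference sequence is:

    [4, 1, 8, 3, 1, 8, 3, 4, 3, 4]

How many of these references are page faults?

4 -> fault, frames [4]
1 -> fault, frames [4, 1]
8 -> fault, evict 4, frames [1, 8]
3 -> fault, evict 1, frames [8, 3]
1 -> fault, evict 8, frames [3, 1]
8 -> fault, evict 3, frames [1, 8]
3 -> fault, evict 1, frames [8, 3]
4 -> fault, evict 8, frames [3, 4]
3 -> hit
4 -> hit
Page faults: 8.

8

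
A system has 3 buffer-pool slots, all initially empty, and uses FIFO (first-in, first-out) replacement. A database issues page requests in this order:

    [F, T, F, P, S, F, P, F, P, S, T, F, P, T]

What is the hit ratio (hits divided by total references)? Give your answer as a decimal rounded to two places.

F → miss, frames [F]
T → miss, frames [F, T]
F → hit
P → miss, frames [F, T, P]
S → miss, evict F, frames [T, P, S]
F → miss, evict T, frames [P, S, F]
P → hit
F → hit
P → hit
S → hit
T → miss, evict P, frames [S, F, T]
F → hit
P → miss, evict S, frames [F, T, P]
T → hit
Hits: 7 of 14 references → 7/14 = 0.5000.

0.50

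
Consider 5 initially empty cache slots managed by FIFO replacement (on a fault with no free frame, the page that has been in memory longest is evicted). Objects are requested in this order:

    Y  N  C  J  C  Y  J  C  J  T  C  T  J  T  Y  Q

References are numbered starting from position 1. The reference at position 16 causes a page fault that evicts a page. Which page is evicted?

Y

pos 1: Y -> miss, frames {Y}
pos 2: N -> miss, frames {Y,N}
pos 3: C -> miss, frames {Y,N,C}
pos 4: J -> miss, frames {Y,N,C,J}
pos 5: C -> hit
pos 6: Y -> hit
pos 7: J -> hit
pos 8: C -> hit
pos 9: J -> hit
pos 10: T -> miss, frames {Y,N,C,J,T}
pos 11: C -> hit
pos 12: T -> hit
pos 13: J -> hit
pos 14: T -> hit
pos 15: Y -> hit
pos 16: Q -> miss, evict Y, frames {N,C,J,T,Q}
At position 16, page Y is evicted.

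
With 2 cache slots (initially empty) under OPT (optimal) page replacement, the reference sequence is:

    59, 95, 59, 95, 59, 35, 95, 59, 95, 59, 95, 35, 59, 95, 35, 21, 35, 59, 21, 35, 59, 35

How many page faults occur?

9

59 → fault, frames (59)
95 → fault, frames (59 95)
59 → hit
95 → hit
59 → hit
35 → fault, evict 59, frames (95 35)
95 → hit
59 → fault, evict 35, frames (95 59)
95 → hit
59 → hit
95 → hit
35 → fault, evict 95, frames (59 35)
59 → hit
95 → fault, evict 59, frames (35 95)
35 → hit
21 → fault, evict 95, frames (35 21)
35 → hit
59 → fault, evict 35, frames (21 59)
21 → hit
35 → fault, evict 21, frames (59 35)
59 → hit
35 → hit
Page faults: 9.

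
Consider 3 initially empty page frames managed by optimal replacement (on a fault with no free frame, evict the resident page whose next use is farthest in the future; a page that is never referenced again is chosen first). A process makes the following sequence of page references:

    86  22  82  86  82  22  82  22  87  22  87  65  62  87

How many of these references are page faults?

6

86 → fault, frames (86)
22 → fault, frames (86 22)
82 → fault, frames (86 22 82)
86 → hit
82 → hit
22 → hit
82 → hit
22 → hit
87 → fault, evict 82, frames (86 22 87)
22 → hit
87 → hit
65 → fault, evict 22, frames (86 87 65)
62 → fault, evict 65, frames (86 87 62)
87 → hit
Page faults: 6.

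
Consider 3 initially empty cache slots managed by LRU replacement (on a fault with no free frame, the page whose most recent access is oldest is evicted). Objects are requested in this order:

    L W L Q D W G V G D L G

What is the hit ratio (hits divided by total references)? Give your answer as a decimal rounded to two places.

0.25

L → fault, frames {L}
W → fault, frames {L,W}
L → hit
Q → fault, frames {W,L,Q}
D → fault, evict W, frames {L,Q,D}
W → fault, evict L, frames {Q,D,W}
G → fault, evict Q, frames {D,W,G}
V → fault, evict D, frames {W,G,V}
G → hit
D → fault, evict W, frames {V,G,D}
L → fault, evict V, frames {G,D,L}
G → hit
Hits: 3 of 12 references → 3/12 = 0.2500.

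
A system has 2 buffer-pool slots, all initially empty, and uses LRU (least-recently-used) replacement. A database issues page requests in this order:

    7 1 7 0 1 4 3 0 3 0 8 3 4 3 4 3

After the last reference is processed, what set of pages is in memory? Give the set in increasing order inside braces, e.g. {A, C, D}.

{3, 4}

7: fault, frames (7)
1: fault, frames (7 1)
7: hit
0: fault, evict 1, frames (7 0)
1: fault, evict 7, frames (0 1)
4: fault, evict 0, frames (1 4)
3: fault, evict 1, frames (4 3)
0: fault, evict 4, frames (3 0)
3: hit
0: hit
8: fault, evict 3, frames (0 8)
3: fault, evict 0, frames (8 3)
4: fault, evict 8, frames (3 4)
3: hit
4: hit
3: hit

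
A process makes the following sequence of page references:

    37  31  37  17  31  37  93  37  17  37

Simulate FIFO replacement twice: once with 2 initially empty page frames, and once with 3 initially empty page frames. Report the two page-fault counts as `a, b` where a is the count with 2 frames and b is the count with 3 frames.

2 frames: F F . F . F F . F F → 7 faults.
3 frames: F F . F . . F F . . → 5 faults.
5 < 7: adding a frame reduced faults, as is typical.

7, 5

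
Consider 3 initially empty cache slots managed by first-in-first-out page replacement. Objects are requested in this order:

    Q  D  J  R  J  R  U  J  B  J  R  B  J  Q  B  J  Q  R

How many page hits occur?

6

Q → fault, frames [Q]
D → fault, frames [Q, D]
J → fault, frames [Q, D, J]
R → fault, evict Q, frames [D, J, R]
J → hit
R → hit
U → fault, evict D, frames [J, R, U]
J → hit
B → fault, evict J, frames [R, U, B]
J → fault, evict R, frames [U, B, J]
R → fault, evict U, frames [B, J, R]
B → hit
J → hit
Q → fault, evict B, frames [J, R, Q]
B → fault, evict J, frames [R, Q, B]
J → fault, evict R, frames [Q, B, J]
Q → hit
R → fault, evict Q, frames [B, J, R]
Hits: 6.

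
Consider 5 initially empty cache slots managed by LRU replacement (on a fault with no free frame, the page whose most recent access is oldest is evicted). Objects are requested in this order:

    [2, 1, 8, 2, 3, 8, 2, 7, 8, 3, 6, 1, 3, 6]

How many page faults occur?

2 → miss, frames (2)
1 → miss, frames (2 1)
8 → miss, frames (2 1 8)
2 → hit
3 → miss, frames (1 8 2 3)
8 → hit
2 → hit
7 → miss, frames (1 3 8 2 7)
8 → hit
3 → hit
6 → miss, evict 1, frames (2 7 8 3 6)
1 → miss, evict 2, frames (7 8 3 6 1)
3 → hit
6 → hit
Page faults: 7.

7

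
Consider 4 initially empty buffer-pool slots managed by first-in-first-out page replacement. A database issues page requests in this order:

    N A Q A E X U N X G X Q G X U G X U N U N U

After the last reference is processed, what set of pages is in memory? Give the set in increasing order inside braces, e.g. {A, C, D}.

{N, Q, U, X}

N -> fault, frames {N}
A -> fault, frames {N,A}
Q -> fault, frames {N,A,Q}
A -> hit
E -> fault, frames {N,A,Q,E}
X -> fault, evict N, frames {A,Q,E,X}
U -> fault, evict A, frames {Q,E,X,U}
N -> fault, evict Q, frames {E,X,U,N}
X -> hit
G -> fault, evict E, frames {X,U,N,G}
X -> hit
Q -> fault, evict X, frames {U,N,G,Q}
G -> hit
X -> fault, evict U, frames {N,G,Q,X}
U -> fault, evict N, frames {G,Q,X,U}
G -> hit
X -> hit
U -> hit
N -> fault, evict G, frames {Q,X,U,N}
U -> hit
N -> hit
U -> hit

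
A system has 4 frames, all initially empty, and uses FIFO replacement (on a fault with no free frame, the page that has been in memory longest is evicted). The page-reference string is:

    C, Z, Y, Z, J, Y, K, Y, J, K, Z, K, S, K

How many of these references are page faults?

C → fault, frames [C]
Z → fault, frames [C, Z]
Y → fault, frames [C, Z, Y]
Z → hit
J → fault, frames [C, Z, Y, J]
Y → hit
K → fault, evict C, frames [Z, Y, J, K]
Y → hit
J → hit
K → hit
Z → hit
K → hit
S → fault, evict Z, frames [Y, J, K, S]
K → hit
Page faults: 6.

6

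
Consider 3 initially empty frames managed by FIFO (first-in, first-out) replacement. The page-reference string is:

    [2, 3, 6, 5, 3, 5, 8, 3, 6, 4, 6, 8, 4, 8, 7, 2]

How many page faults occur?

11

2: fault, frames [2]
3: fault, frames [2, 3]
6: fault, frames [2, 3, 6]
5: fault, evict 2, frames [3, 6, 5]
3: hit
5: hit
8: fault, evict 3, frames [6, 5, 8]
3: fault, evict 6, frames [5, 8, 3]
6: fault, evict 5, frames [8, 3, 6]
4: fault, evict 8, frames [3, 6, 4]
6: hit
8: fault, evict 3, frames [6, 4, 8]
4: hit
8: hit
7: fault, evict 6, frames [4, 8, 7]
2: fault, evict 4, frames [8, 7, 2]
Page faults: 11.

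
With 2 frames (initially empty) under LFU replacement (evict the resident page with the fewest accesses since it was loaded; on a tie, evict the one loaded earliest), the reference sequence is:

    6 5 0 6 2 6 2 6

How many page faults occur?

6 -> fault, frames [6]
5 -> fault, frames [6, 5]
0 -> fault, evict 6, frames [5, 0]
6 -> fault, evict 5, frames [0, 6]
2 -> fault, evict 0, frames [6, 2]
6 -> hit
2 -> hit
6 -> hit
Page faults: 5.

5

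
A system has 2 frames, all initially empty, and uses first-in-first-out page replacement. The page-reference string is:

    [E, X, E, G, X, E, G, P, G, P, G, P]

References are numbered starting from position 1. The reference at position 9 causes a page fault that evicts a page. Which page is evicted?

pos 1: E → miss, frames [E]
pos 2: X → miss, frames [E, X]
pos 3: E → hit
pos 4: G → miss, evict E, frames [X, G]
pos 5: X → hit
pos 6: E → miss, evict X, frames [G, E]
pos 7: G → hit
pos 8: P → miss, evict G, frames [E, P]
pos 9: G → miss, evict E, frames [P, G]
At position 9, page E is evicted.

E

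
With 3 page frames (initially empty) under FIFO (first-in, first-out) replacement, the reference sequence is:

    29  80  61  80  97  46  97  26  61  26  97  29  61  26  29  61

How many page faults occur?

29 -> fault, frames (29)
80 -> fault, frames (29 80)
61 -> fault, frames (29 80 61)
80 -> hit
97 -> fault, evict 29, frames (80 61 97)
46 -> fault, evict 80, frames (61 97 46)
97 -> hit
26 -> fault, evict 61, frames (97 46 26)
61 -> fault, evict 97, frames (46 26 61)
26 -> hit
97 -> fault, evict 46, frames (26 61 97)
29 -> fault, evict 26, frames (61 97 29)
61 -> hit
26 -> fault, evict 61, frames (97 29 26)
29 -> hit
61 -> fault, evict 97, frames (29 26 61)
Page faults: 11.

11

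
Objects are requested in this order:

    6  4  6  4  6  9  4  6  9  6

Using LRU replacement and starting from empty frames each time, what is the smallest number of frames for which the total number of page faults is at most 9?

2

f=1: 10 faults
f=2: 6 faults
f=3: 3 faults
Smallest f with faults ≤ 9 is 2.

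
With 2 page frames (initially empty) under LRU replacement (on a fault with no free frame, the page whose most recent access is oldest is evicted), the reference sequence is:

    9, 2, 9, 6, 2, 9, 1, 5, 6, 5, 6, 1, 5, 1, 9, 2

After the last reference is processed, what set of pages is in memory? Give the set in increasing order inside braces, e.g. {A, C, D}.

9 → fault, frames (9)
2 → fault, frames (9 2)
9 → hit
6 → fault, evict 2, frames (9 6)
2 → fault, evict 9, frames (6 2)
9 → fault, evict 6, frames (2 9)
1 → fault, evict 2, frames (9 1)
5 → fault, evict 9, frames (1 5)
6 → fault, evict 1, frames (5 6)
5 → hit
6 → hit
1 → fault, evict 5, frames (6 1)
5 → fault, evict 6, frames (1 5)
1 → hit
9 → fault, evict 5, frames (1 9)
2 → fault, evict 1, frames (9 2)

{2, 9}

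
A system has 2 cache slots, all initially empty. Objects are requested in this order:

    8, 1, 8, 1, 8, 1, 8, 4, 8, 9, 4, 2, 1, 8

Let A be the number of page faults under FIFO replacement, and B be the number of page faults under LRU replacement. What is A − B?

1

Under FIFO: F F . . . . . F F F F F F F → 9 faults.
Under LRU: F F . . . . . F . F F F F F → 8 faults.
A − B = 9 − 8 = 1.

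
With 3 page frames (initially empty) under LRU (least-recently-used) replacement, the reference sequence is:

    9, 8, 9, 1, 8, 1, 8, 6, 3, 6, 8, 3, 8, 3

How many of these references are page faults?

5

9: miss, frames [9]
8: miss, frames [9, 8]
9: hit
1: miss, frames [8, 9, 1]
8: hit
1: hit
8: hit
6: miss, evict 9, frames [1, 8, 6]
3: miss, evict 1, frames [8, 6, 3]
6: hit
8: hit
3: hit
8: hit
3: hit
Page faults: 5.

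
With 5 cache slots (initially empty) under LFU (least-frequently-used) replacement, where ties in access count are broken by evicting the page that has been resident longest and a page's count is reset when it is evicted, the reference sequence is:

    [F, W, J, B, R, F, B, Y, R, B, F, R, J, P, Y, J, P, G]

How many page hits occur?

8

F -> fault, frames (F)
W -> fault, frames (F W)
J -> fault, frames (F W J)
B -> fault, frames (F W J B)
R -> fault, frames (F W J B R)
F -> hit
B -> hit
Y -> fault, evict W, frames (F J B R Y)
R -> hit
B -> hit
F -> hit
R -> hit
J -> hit
P -> fault, evict Y, frames (F J B R P)
Y -> fault, evict P, frames (F J B R Y)
J -> hit
P -> fault, evict Y, frames (F J B R P)
G -> fault, evict P, frames (F J B R G)
Hits: 8.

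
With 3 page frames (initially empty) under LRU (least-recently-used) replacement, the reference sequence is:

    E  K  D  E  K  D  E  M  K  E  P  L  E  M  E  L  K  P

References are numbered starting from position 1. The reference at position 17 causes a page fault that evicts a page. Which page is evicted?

pos 1: E → miss, frames (E)
pos 2: K → miss, frames (E K)
pos 3: D → miss, frames (E K D)
pos 4: E → hit
pos 5: K → hit
pos 6: D → hit
pos 7: E → hit
pos 8: M → miss, evict K, frames (D E M)
pos 9: K → miss, evict D, frames (E M K)
pos 10: E → hit
pos 11: P → miss, evict M, frames (K E P)
pos 12: L → miss, evict K, frames (E P L)
pos 13: E → hit
pos 14: M → miss, evict P, frames (L E M)
pos 15: E → hit
pos 16: L → hit
pos 17: K → miss, evict M, frames (E L K)
At position 17, page M is evicted.

M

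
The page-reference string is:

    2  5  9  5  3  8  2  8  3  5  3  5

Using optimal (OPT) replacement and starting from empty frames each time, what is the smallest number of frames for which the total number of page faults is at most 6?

f=1: 12 faults
f=2: 8 faults
f=3: 6 faults
f=4: 5 faults
f=5: 5 faults
Smallest f with faults ≤ 6 is 3.

3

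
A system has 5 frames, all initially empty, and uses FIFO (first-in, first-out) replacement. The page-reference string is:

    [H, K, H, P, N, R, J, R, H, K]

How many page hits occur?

H → fault, frames (H)
K → fault, frames (H K)
H → hit
P → fault, frames (H K P)
N → fault, frames (H K P N)
R → fault, frames (H K P N R)
J → fault, evict H, frames (K P N R J)
R → hit
H → fault, evict K, frames (P N R J H)
K → fault, evict P, frames (N R J H K)
Hits: 2.

2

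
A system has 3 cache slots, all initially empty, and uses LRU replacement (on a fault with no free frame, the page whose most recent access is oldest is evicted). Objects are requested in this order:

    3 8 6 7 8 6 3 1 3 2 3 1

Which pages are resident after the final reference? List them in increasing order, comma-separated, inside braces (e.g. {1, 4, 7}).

{1, 2, 3}

3 -> fault, frames {3}
8 -> fault, frames {3,8}
6 -> fault, frames {3,8,6}
7 -> fault, evict 3, frames {8,6,7}
8 -> hit
6 -> hit
3 -> fault, evict 7, frames {8,6,3}
1 -> fault, evict 8, frames {6,3,1}
3 -> hit
2 -> fault, evict 6, frames {1,3,2}
3 -> hit
1 -> hit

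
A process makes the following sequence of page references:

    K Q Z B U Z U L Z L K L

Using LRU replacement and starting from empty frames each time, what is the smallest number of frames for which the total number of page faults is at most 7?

f=1: 12 faults
f=2: 9 faults
f=3: 7 faults
f=4: 7 faults
f=5: 7 faults
f=6: 6 faults
Smallest f with faults ≤ 7 is 3.

3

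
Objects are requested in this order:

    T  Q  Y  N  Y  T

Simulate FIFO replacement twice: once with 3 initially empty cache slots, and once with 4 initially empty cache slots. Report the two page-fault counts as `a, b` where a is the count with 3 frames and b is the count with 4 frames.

3 frames: F F F F . F → 5 faults.
4 frames: F F F F . . → 4 faults.
4 < 5: adding a frame reduced faults, as is typical.

5, 4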